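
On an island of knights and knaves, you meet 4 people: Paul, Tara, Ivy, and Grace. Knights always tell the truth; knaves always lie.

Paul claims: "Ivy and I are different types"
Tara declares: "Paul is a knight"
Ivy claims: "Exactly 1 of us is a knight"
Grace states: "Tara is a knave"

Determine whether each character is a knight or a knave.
Paul is a knight.
Tara is a knight.
Ivy is a knave.
Grace is a knave.

Verification:
- Paul (knight) says "Ivy and I are different types" - this is TRUE because Paul is a knight and Ivy is a knave.
- Tara (knight) says "Paul is a knight" - this is TRUE because Paul is a knight.
- Ivy (knave) says "Exactly 1 of us is a knight" - this is FALSE (a lie) because there are 2 knights.
- Grace (knave) says "Tara is a knave" - this is FALSE (a lie) because Tara is a knight.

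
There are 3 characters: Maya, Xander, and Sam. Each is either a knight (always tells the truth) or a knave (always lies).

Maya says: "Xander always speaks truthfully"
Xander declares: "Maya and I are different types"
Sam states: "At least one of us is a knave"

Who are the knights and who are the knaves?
Maya is a knave.
Xander is a knave.
Sam is a knight.

Verification:
- Maya (knave) says "Xander always speaks truthfully" - this is FALSE (a lie) because Xander is a knave.
- Xander (knave) says "Maya and I are different types" - this is FALSE (a lie) because Xander is a knave and Maya is a knave.
- Sam (knight) says "At least one of us is a knave" - this is TRUE because Maya and Xander are knaves.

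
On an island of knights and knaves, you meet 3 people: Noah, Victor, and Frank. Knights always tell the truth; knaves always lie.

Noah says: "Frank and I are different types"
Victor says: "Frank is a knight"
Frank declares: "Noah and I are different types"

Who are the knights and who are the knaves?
Noah is a knave.
Victor is a knave.
Frank is a knave.

Verification:
- Noah (knave) says "Frank and I are different types" - this is FALSE (a lie) because Noah is a knave and Frank is a knave.
- Victor (knave) says "Frank is a knight" - this is FALSE (a lie) because Frank is a knave.
- Frank (knave) says "Noah and I are different types" - this is FALSE (a lie) because Frank is a knave and Noah is a knave.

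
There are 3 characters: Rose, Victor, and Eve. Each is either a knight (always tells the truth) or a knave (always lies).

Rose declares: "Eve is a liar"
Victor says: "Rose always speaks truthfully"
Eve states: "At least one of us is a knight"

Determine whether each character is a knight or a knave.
Rose is a knave.
Victor is a knave.
Eve is a knight.

Verification:
- Rose (knave) says "Eve is a liar" - this is FALSE (a lie) because Eve is a knight.
- Victor (knave) says "Rose always speaks truthfully" - this is FALSE (a lie) because Rose is a knave.
- Eve (knight) says "At least one of us is a knight" - this is TRUE because Eve is a knight.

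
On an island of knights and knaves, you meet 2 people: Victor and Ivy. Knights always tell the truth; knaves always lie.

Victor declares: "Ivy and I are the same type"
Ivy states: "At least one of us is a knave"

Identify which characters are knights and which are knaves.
Victor is a knave.
Ivy is a knight.

Verification:
- Victor (knave) says "Ivy and I are the same type" - this is FALSE (a lie) because Victor is a knave and Ivy is a knight.
- Ivy (knight) says "At least one of us is a knave" - this is TRUE because Victor is a knave.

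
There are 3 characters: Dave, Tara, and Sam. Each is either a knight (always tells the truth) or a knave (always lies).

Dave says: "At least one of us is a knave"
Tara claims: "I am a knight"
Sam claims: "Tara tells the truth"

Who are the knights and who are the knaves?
Dave is a knight.
Tara is a knave.
Sam is a knave.

Verification:
- Dave (knight) says "At least one of us is a knave" - this is TRUE because Tara and Sam are knaves.
- Tara (knave) says "I am a knight" - this is FALSE (a lie) because Tara is a knave.
- Sam (knave) says "Tara tells the truth" - this is FALSE (a lie) because Tara is a knave.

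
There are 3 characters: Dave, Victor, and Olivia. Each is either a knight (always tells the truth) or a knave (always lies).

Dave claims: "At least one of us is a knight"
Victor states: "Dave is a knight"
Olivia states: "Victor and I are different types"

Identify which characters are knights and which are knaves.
Dave is a knave.
Victor is a knave.
Olivia is a knave.

Verification:
- Dave (knave) says "At least one of us is a knight" - this is FALSE (a lie) because no one is a knight.
- Victor (knave) says "Dave is a knight" - this is FALSE (a lie) because Dave is a knave.
- Olivia (knave) says "Victor and I are different types" - this is FALSE (a lie) because Olivia is a knave and Victor is a knave.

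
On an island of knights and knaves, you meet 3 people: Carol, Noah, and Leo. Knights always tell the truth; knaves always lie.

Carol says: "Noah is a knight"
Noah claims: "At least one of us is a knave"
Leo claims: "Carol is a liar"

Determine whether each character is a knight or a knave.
Carol is a knight.
Noah is a knight.
Leo is a knave.

Verification:
- Carol (knight) says "Noah is a knight" - this is TRUE because Noah is a knight.
- Noah (knight) says "At least one of us is a knave" - this is TRUE because Leo is a knave.
- Leo (knave) says "Carol is a liar" - this is FALSE (a lie) because Carol is a knight.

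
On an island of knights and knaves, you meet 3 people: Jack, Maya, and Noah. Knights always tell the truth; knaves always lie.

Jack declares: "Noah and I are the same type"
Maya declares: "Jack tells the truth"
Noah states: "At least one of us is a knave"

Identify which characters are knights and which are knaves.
Jack is a knave.
Maya is a knave.
Noah is a knight.

Verification:
- Jack (knave) says "Noah and I are the same type" - this is FALSE (a lie) because Jack is a knave and Noah is a knight.
- Maya (knave) says "Jack tells the truth" - this is FALSE (a lie) because Jack is a knave.
- Noah (knight) says "At least one of us is a knave" - this is TRUE because Jack and Maya are knaves.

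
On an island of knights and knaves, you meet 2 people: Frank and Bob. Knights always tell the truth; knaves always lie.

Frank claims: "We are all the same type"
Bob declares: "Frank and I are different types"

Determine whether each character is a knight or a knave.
Frank is a knave.
Bob is a knight.

Verification:
- Frank (knave) says "We are all the same type" - this is FALSE (a lie) because Bob is a knight and Frank is a knave.
- Bob (knight) says "Frank and I are different types" - this is TRUE because Bob is a knight and Frank is a knave.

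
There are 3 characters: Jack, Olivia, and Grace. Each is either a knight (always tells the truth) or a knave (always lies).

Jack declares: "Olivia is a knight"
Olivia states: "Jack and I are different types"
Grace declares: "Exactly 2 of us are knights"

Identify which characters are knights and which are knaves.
Jack is a knave.
Olivia is a knave.
Grace is a knave.

Verification:
- Jack (knave) says "Olivia is a knight" - this is FALSE (a lie) because Olivia is a knave.
- Olivia (knave) says "Jack and I are different types" - this is FALSE (a lie) because Olivia is a knave and Jack is a knave.
- Grace (knave) says "Exactly 2 of us are knights" - this is FALSE (a lie) because there are 0 knights.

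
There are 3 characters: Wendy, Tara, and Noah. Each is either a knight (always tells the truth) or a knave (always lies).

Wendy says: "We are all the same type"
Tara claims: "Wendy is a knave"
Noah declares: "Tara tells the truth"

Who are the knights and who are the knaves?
Wendy is a knave.
Tara is a knight.
Noah is a knight.

Verification:
- Wendy (knave) says "We are all the same type" - this is FALSE (a lie) because Tara and Noah are knights and Wendy is a knave.
- Tara (knight) says "Wendy is a knave" - this is TRUE because Wendy is a knave.
- Noah (knight) says "Tara tells the truth" - this is TRUE because Tara is a knight.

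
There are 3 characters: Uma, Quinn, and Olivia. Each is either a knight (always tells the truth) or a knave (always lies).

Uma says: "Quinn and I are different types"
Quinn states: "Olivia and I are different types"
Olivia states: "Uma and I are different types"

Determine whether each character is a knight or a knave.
Uma is a knave.
Quinn is a knave.
Olivia is a knave.

Verification:
- Uma (knave) says "Quinn and I are different types" - this is FALSE (a lie) because Uma is a knave and Quinn is a knave.
- Quinn (knave) says "Olivia and I are different types" - this is FALSE (a lie) because Quinn is a knave and Olivia is a knave.
- Olivia (knave) says "Uma and I are different types" - this is FALSE (a lie) because Olivia is a knave and Uma is a knave.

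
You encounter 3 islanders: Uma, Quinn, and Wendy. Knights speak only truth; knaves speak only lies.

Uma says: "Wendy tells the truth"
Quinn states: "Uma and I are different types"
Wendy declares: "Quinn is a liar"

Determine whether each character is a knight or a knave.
Uma is a knave.
Quinn is a knight.
Wendy is a knave.

Verification:
- Uma (knave) says "Wendy tells the truth" - this is FALSE (a lie) because Wendy is a knave.
- Quinn (knight) says "Uma and I are different types" - this is TRUE because Quinn is a knight and Uma is a knave.
- Wendy (knave) says "Quinn is a liar" - this is FALSE (a lie) because Quinn is a knight.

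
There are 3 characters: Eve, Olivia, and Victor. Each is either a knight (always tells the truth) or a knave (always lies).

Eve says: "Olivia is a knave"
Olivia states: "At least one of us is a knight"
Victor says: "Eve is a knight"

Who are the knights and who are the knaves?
Eve is a knave.
Olivia is a knight.
Victor is a knave.

Verification:
- Eve (knave) says "Olivia is a knave" - this is FALSE (a lie) because Olivia is a knight.
- Olivia (knight) says "At least one of us is a knight" - this is TRUE because Olivia is a knight.
- Victor (knave) says "Eve is a knight" - this is FALSE (a lie) because Eve is a knave.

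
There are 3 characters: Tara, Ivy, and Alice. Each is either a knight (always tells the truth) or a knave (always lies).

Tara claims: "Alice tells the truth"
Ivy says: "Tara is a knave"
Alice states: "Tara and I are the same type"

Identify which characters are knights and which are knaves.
Tara is a knight.
Ivy is a knave.
Alice is a knight.

Verification:
- Tara (knight) says "Alice tells the truth" - this is TRUE because Alice is a knight.
- Ivy (knave) says "Tara is a knave" - this is FALSE (a lie) because Tara is a knight.
- Alice (knight) says "Tara and I are the same type" - this is TRUE because Alice is a knight and Tara is a knight.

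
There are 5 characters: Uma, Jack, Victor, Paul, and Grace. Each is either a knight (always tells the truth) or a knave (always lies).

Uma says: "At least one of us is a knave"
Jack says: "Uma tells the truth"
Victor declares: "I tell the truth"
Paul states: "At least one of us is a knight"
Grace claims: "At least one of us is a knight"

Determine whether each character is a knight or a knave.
Uma is a knight.
Jack is a knight.
Victor is a knave.
Paul is a knight.
Grace is a knight.

Verification:
- Uma (knight) says "At least one of us is a knave" - this is TRUE because Victor is a knave.
- Jack (knight) says "Uma tells the truth" - this is TRUE because Uma is a knight.
- Victor (knave) says "I tell the truth" - this is FALSE (a lie) because Victor is a knave.
- Paul (knight) says "At least one of us is a knight" - this is TRUE because Uma, Jack, Paul, and Grace are knights.
- Grace (knight) says "At least one of us is a knight" - this is TRUE because Uma, Jack, Paul, and Grace are knights.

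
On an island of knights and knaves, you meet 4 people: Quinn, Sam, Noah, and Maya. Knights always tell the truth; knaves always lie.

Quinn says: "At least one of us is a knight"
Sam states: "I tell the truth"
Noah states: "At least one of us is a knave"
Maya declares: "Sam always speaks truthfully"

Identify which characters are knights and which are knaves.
Quinn is a knight.
Sam is a knave.
Noah is a knight.
Maya is a knave.

Verification:
- Quinn (knight) says "At least one of us is a knight" - this is TRUE because Quinn and Noah are knights.
- Sam (knave) says "I tell the truth" - this is FALSE (a lie) because Sam is a knave.
- Noah (knight) says "At least one of us is a knave" - this is TRUE because Sam and Maya are knaves.
- Maya (knave) says "Sam always speaks truthfully" - this is FALSE (a lie) because Sam is a knave.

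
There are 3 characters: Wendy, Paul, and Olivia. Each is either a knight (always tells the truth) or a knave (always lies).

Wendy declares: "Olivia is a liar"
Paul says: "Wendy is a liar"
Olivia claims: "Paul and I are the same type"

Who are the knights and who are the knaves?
Wendy is a knave.
Paul is a knight.
Olivia is a knight.

Verification:
- Wendy (knave) says "Olivia is a liar" - this is FALSE (a lie) because Olivia is a knight.
- Paul (knight) says "Wendy is a liar" - this is TRUE because Wendy is a knave.
- Olivia (knight) says "Paul and I are the same type" - this is TRUE because Olivia is a knight and Paul is a knight.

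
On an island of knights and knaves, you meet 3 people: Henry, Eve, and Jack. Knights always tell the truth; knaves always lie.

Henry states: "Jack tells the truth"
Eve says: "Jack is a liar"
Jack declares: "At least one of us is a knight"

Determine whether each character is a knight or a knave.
Henry is a knight.
Eve is a knave.
Jack is a knight.

Verification:
- Henry (knight) says "Jack tells the truth" - this is TRUE because Jack is a knight.
- Eve (knave) says "Jack is a liar" - this is FALSE (a lie) because Jack is a knight.
- Jack (knight) says "At least one of us is a knight" - this is TRUE because Henry and Jack are knights.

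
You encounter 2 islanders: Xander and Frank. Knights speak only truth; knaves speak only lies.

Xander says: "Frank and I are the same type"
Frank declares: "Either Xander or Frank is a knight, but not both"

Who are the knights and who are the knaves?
Xander is a knave.
Frank is a knight.

Verification:
- Xander (knave) says "Frank and I are the same type" - this is FALSE (a lie) because Xander is a knave and Frank is a knight.
- Frank (knight) says "Either Xander or Frank is a knight, but not both" - this is TRUE because Xander is a knave and Frank is a knight.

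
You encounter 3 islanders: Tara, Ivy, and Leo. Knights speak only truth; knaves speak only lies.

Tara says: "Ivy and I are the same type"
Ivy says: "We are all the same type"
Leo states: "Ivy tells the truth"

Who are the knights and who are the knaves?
Tara is a knight.
Ivy is a knight.
Leo is a knight.

Verification:
- Tara (knight) says "Ivy and I are the same type" - this is TRUE because Tara is a knight and Ivy is a knight.
- Ivy (knight) says "We are all the same type" - this is TRUE because Tara, Ivy, and Leo are knights.
- Leo (knight) says "Ivy tells the truth" - this is TRUE because Ivy is a knight.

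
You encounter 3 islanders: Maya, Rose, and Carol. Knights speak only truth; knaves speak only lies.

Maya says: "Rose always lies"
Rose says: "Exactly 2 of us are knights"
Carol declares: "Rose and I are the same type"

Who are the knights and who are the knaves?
Maya is a knave.
Rose is a knight.
Carol is a knight.

Verification:
- Maya (knave) says "Rose always lies" - this is FALSE (a lie) because Rose is a knight.
- Rose (knight) says "Exactly 2 of us are knights" - this is TRUE because there are 2 knights.
- Carol (knight) says "Rose and I are the same type" - this is TRUE because Carol is a knight and Rose is a knight.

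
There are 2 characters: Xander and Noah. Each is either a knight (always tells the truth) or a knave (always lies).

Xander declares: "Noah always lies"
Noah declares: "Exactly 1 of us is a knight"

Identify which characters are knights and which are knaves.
Xander is a knave.
Noah is a knight.

Verification:
- Xander (knave) says "Noah always lies" - this is FALSE (a lie) because Noah is a knight.
- Noah (knight) says "Exactly 1 of us is a knight" - this is TRUE because there are 1 knights.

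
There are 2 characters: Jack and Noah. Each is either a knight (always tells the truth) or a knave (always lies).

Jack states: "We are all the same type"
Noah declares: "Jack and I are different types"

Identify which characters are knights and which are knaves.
Jack is a knave.
Noah is a knight.

Verification:
- Jack (knave) says "We are all the same type" - this is FALSE (a lie) because Noah is a knight and Jack is a knave.
- Noah (knight) says "Jack and I are different types" - this is TRUE because Noah is a knight and Jack is a knave.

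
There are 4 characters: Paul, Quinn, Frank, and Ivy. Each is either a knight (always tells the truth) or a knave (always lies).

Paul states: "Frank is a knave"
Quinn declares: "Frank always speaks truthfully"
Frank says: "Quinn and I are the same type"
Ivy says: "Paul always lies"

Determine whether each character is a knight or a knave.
Paul is a knave.
Quinn is a knight.
Frank is a knight.
Ivy is a knight.

Verification:
- Paul (knave) says "Frank is a knave" - this is FALSE (a lie) because Frank is a knight.
- Quinn (knight) says "Frank always speaks truthfully" - this is TRUE because Frank is a knight.
- Frank (knight) says "Quinn and I are the same type" - this is TRUE because Frank is a knight and Quinn is a knight.
- Ivy (knight) says "Paul always lies" - this is TRUE because Paul is a knave.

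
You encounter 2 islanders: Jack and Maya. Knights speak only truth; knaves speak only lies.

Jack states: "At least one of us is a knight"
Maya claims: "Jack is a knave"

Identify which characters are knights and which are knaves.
Jack is a knight.
Maya is a knave.

Verification:
- Jack (knight) says "At least one of us is a knight" - this is TRUE because Jack is a knight.
- Maya (knave) says "Jack is a knave" - this is FALSE (a lie) because Jack is a knight.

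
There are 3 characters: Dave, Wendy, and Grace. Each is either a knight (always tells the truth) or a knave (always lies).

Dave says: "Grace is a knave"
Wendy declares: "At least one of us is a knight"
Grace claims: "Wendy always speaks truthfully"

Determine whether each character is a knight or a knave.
Dave is a knave.
Wendy is a knight.
Grace is a knight.

Verification:
- Dave (knave) says "Grace is a knave" - this is FALSE (a lie) because Grace is a knight.
- Wendy (knight) says "At least one of us is a knight" - this is TRUE because Wendy and Grace are knights.
- Grace (knight) says "Wendy always speaks truthfully" - this is TRUE because Wendy is a knight.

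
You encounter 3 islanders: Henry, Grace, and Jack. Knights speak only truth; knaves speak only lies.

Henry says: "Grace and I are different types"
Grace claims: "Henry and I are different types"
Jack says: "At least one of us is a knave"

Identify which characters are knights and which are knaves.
Henry is a knave.
Grace is a knave.
Jack is a knight.

Verification:
- Henry (knave) says "Grace and I are different types" - this is FALSE (a lie) because Henry is a knave and Grace is a knave.
- Grace (knave) says "Henry and I are different types" - this is FALSE (a lie) because Grace is a knave and Henry is a knave.
- Jack (knight) says "At least one of us is a knave" - this is TRUE because Henry and Grace are knaves.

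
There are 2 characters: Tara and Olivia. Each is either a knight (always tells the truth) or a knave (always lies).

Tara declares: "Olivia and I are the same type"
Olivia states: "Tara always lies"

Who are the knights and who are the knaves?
Tara is a knave.
Olivia is a knight.

Verification:
- Tara (knave) says "Olivia and I are the same type" - this is FALSE (a lie) because Tara is a knave and Olivia is a knight.
- Olivia (knight) says "Tara always lies" - this is TRUE because Tara is a knave.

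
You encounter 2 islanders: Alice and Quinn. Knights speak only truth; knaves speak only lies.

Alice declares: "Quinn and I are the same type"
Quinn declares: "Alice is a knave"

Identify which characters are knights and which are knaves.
Alice is a knave.
Quinn is a knight.

Verification:
- Alice (knave) says "Quinn and I are the same type" - this is FALSE (a lie) because Alice is a knave and Quinn is a knight.
- Quinn (knight) says "Alice is a knave" - this is TRUE because Alice is a knave.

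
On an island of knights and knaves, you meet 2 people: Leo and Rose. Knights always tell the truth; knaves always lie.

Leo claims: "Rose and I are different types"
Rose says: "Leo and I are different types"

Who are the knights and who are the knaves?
Leo is a knave.
Rose is a knave.

Verification:
- Leo (knave) says "Rose and I are different types" - this is FALSE (a lie) because Leo is a knave and Rose is a knave.
- Rose (knave) says "Leo and I are different types" - this is FALSE (a lie) because Rose is a knave and Leo is a knave.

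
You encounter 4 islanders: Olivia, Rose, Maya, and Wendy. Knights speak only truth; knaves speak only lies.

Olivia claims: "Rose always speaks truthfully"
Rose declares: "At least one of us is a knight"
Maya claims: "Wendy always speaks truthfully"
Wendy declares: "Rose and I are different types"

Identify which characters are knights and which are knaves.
Olivia is a knave.
Rose is a knave.
Maya is a knave.
Wendy is a knave.

Verification:
- Olivia (knave) says "Rose always speaks truthfully" - this is FALSE (a lie) because Rose is a knave.
- Rose (knave) says "At least one of us is a knight" - this is FALSE (a lie) because no one is a knight.
- Maya (knave) says "Wendy always speaks truthfully" - this is FALSE (a lie) because Wendy is a knave.
- Wendy (knave) says "Rose and I are different types" - this is FALSE (a lie) because Wendy is a knave and Rose is a knave.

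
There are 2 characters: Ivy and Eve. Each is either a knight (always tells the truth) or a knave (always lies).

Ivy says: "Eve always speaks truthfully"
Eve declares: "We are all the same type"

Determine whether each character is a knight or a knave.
Ivy is a knight.
Eve is a knight.

Verification:
- Ivy (knight) says "Eve always speaks truthfully" - this is TRUE because Eve is a knight.
- Eve (knight) says "We are all the same type" - this is TRUE because Ivy and Eve are knights.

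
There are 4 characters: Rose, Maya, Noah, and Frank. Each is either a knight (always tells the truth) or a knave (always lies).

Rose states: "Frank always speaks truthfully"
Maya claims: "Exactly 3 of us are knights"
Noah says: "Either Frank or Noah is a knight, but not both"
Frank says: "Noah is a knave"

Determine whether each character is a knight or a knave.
Rose is a knave.
Maya is a knave.
Noah is a knight.
Frank is a knave.

Verification:
- Rose (knave) says "Frank always speaks truthfully" - this is FALSE (a lie) because Frank is a knave.
- Maya (knave) says "Exactly 3 of us are knights" - this is FALSE (a lie) because there are 1 knights.
- Noah (knight) says "Either Frank or Noah is a knight, but not both" - this is TRUE because Frank is a knave and Noah is a knight.
- Frank (knave) says "Noah is a knave" - this is FALSE (a lie) because Noah is a knight.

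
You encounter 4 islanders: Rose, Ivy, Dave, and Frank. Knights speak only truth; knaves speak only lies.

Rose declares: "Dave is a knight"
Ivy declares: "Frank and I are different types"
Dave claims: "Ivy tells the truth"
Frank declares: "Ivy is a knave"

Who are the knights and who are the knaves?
Rose is a knight.
Ivy is a knight.
Dave is a knight.
Frank is a knave.

Verification:
- Rose (knight) says "Dave is a knight" - this is TRUE because Dave is a knight.
- Ivy (knight) says "Frank and I are different types" - this is TRUE because Ivy is a knight and Frank is a knave.
- Dave (knight) says "Ivy tells the truth" - this is TRUE because Ivy is a knight.
- Frank (knave) says "Ivy is a knave" - this is FALSE (a lie) because Ivy is a knight.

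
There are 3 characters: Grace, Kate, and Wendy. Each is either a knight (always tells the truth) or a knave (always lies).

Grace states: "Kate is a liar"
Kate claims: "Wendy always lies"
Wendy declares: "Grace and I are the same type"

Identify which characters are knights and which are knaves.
Grace is a knight.
Kate is a knave.
Wendy is a knight.

Verification:
- Grace (knight) says "Kate is a liar" - this is TRUE because Kate is a knave.
- Kate (knave) says "Wendy always lies" - this is FALSE (a lie) because Wendy is a knight.
- Wendy (knight) says "Grace and I are the same type" - this is TRUE because Wendy is a knight and Grace is a knight.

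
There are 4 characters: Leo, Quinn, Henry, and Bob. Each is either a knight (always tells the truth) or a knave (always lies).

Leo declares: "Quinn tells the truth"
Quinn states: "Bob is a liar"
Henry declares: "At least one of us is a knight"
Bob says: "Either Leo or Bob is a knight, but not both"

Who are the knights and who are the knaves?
Leo is a knave.
Quinn is a knave.
Henry is a knight.
Bob is a knight.

Verification:
- Leo (knave) says "Quinn tells the truth" - this is FALSE (a lie) because Quinn is a knave.
- Quinn (knave) says "Bob is a liar" - this is FALSE (a lie) because Bob is a knight.
- Henry (knight) says "At least one of us is a knight" - this is TRUE because Henry and Bob are knights.
- Bob (knight) says "Either Leo or Bob is a knight, but not both" - this is TRUE because Leo is a knave and Bob is a knight.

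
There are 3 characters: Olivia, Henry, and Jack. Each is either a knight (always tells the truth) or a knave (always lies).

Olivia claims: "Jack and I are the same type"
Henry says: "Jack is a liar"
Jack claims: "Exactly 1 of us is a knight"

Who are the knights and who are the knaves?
Olivia is a knave.
Henry is a knave.
Jack is a knight.

Verification:
- Olivia (knave) says "Jack and I are the same type" - this is FALSE (a lie) because Olivia is a knave and Jack is a knight.
- Henry (knave) says "Jack is a liar" - this is FALSE (a lie) because Jack is a knight.
- Jack (knight) says "Exactly 1 of us is a knight" - this is TRUE because there are 1 knights.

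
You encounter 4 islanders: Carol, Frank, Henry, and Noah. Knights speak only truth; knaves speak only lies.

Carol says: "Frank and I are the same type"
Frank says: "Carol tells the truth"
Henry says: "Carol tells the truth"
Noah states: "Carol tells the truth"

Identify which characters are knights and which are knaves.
Carol is a knight.
Frank is a knight.
Henry is a knight.
Noah is a knight.

Verification:
- Carol (knight) says "Frank and I are the same type" - this is TRUE because Carol is a knight and Frank is a knight.
- Frank (knight) says "Carol tells the truth" - this is TRUE because Carol is a knight.
- Henry (knight) says "Carol tells the truth" - this is TRUE because Carol is a knight.
- Noah (knight) says "Carol tells the truth" - this is TRUE because Carol is a knight.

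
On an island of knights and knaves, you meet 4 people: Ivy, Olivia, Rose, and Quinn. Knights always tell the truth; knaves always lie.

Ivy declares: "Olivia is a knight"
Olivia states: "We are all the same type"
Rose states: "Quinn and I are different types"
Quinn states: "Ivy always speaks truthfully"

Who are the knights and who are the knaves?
Ivy is a knave.
Olivia is a knave.
Rose is a knight.
Quinn is a knave.

Verification:
- Ivy (knave) says "Olivia is a knight" - this is FALSE (a lie) because Olivia is a knave.
- Olivia (knave) says "We are all the same type" - this is FALSE (a lie) because Rose is a knight and Ivy, Olivia, and Quinn are knaves.
- Rose (knight) says "Quinn and I are different types" - this is TRUE because Rose is a knight and Quinn is a knave.
- Quinn (knave) says "Ivy always speaks truthfully" - this is FALSE (a lie) because Ivy is a knave.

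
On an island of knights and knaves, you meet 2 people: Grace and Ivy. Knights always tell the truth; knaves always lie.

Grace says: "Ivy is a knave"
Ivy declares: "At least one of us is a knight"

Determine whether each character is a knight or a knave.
Grace is a knave.
Ivy is a knight.

Verification:
- Grace (knave) says "Ivy is a knave" - this is FALSE (a lie) because Ivy is a knight.
- Ivy (knight) says "At least one of us is a knight" - this is TRUE because Ivy is a knight.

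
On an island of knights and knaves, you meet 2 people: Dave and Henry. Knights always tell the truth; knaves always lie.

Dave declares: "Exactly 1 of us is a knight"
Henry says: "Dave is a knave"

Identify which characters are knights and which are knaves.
Dave is a knight.
Henry is a knave.

Verification:
- Dave (knight) says "Exactly 1 of us is a knight" - this is TRUE because there are 1 knights.
- Henry (knave) says "Dave is a knave" - this is FALSE (a lie) because Dave is a knight.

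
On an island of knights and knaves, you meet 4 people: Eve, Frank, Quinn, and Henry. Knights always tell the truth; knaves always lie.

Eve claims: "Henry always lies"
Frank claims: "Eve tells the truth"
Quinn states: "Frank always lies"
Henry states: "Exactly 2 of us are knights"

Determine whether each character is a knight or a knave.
Eve is a knave.
Frank is a knave.
Quinn is a knight.
Henry is a knight.

Verification:
- Eve (knave) says "Henry always lies" - this is FALSE (a lie) because Henry is a knight.
- Frank (knave) says "Eve tells the truth" - this is FALSE (a lie) because Eve is a knave.
- Quinn (knight) says "Frank always lies" - this is TRUE because Frank is a knave.
- Henry (knight) says "Exactly 2 of us are knights" - this is TRUE because there are 2 knights.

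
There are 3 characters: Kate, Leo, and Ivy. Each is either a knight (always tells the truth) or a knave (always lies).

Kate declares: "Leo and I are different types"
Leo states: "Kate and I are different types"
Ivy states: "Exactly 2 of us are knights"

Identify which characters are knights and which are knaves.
Kate is a knave.
Leo is a knave.
Ivy is a knave.

Verification:
- Kate (knave) says "Leo and I are different types" - this is FALSE (a lie) because Kate is a knave and Leo is a knave.
- Leo (knave) says "Kate and I are different types" - this is FALSE (a lie) because Leo is a knave and Kate is a knave.
- Ivy (knave) says "Exactly 2 of us are knights" - this is FALSE (a lie) because there are 0 knights.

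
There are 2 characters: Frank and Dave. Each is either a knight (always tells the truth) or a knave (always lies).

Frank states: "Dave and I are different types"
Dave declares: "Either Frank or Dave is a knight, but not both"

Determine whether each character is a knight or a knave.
Frank is a knave.
Dave is a knave.

Verification:
- Frank (knave) says "Dave and I are different types" - this is FALSE (a lie) because Frank is a knave and Dave is a knave.
- Dave (knave) says "Either Frank or Dave is a knight, but not both" - this is FALSE (a lie) because Frank is a knave and Dave is a knave.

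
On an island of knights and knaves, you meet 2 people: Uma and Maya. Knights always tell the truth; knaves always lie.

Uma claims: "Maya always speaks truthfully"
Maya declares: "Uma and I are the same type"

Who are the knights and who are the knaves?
Uma is a knight.
Maya is a knight.

Verification:
- Uma (knight) says "Maya always speaks truthfully" - this is TRUE because Maya is a knight.
- Maya (knight) says "Uma and I are the same type" - this is TRUE because Maya is a knight and Uma is a knight.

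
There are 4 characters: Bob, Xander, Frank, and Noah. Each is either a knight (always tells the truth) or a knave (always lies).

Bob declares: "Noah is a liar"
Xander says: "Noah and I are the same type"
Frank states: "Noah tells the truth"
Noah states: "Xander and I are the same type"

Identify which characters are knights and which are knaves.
Bob is a knave.
Xander is a knight.
Frank is a knight.
Noah is a knight.

Verification:
- Bob (knave) says "Noah is a liar" - this is FALSE (a lie) because Noah is a knight.
- Xander (knight) says "Noah and I are the same type" - this is TRUE because Xander is a knight and Noah is a knight.
- Frank (knight) says "Noah tells the truth" - this is TRUE because Noah is a knight.
- Noah (knight) says "Xander and I are the same type" - this is TRUE because Noah is a knight and Xander is a knight.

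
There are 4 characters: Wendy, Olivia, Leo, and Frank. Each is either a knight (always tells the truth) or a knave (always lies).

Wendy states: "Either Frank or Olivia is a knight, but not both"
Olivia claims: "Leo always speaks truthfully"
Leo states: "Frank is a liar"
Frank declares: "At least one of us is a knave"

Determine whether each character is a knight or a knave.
Wendy is a knight.
Olivia is a knave.
Leo is a knave.
Frank is a knight.

Verification:
- Wendy (knight) says "Either Frank or Olivia is a knight, but not both" - this is TRUE because Frank is a knight and Olivia is a knave.
- Olivia (knave) says "Leo always speaks truthfully" - this is FALSE (a lie) because Leo is a knave.
- Leo (knave) says "Frank is a liar" - this is FALSE (a lie) because Frank is a knight.
- Frank (knight) says "At least one of us is a knave" - this is TRUE because Olivia and Leo are knaves.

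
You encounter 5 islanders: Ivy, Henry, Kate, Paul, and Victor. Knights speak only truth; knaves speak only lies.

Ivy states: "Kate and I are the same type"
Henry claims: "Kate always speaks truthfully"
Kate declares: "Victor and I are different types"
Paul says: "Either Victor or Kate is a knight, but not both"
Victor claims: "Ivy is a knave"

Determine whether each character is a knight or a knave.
Ivy is a knight.
Henry is a knight.
Kate is a knight.
Paul is a knight.
Victor is a knave.

Verification:
- Ivy (knight) says "Kate and I are the same type" - this is TRUE because Ivy is a knight and Kate is a knight.
- Henry (knight) says "Kate always speaks truthfully" - this is TRUE because Kate is a knight.
- Kate (knight) says "Victor and I are different types" - this is TRUE because Kate is a knight and Victor is a knave.
- Paul (knight) says "Either Victor or Kate is a knight, but not both" - this is TRUE because Victor is a knave and Kate is a knight.
- Victor (knave) says "Ivy is a knave" - this is FALSE (a lie) because Ivy is a knight.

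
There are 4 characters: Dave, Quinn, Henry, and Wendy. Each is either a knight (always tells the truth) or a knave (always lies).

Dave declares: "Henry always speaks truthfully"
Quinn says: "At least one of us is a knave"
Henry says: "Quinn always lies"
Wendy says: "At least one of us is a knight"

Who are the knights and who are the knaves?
Dave is a knave.
Quinn is a knight.
Henry is a knave.
Wendy is a knight.

Verification:
- Dave (knave) says "Henry always speaks truthfully" - this is FALSE (a lie) because Henry is a knave.
- Quinn (knight) says "At least one of us is a knave" - this is TRUE because Dave and Henry are knaves.
- Henry (knave) says "Quinn always lies" - this is FALSE (a lie) because Quinn is a knight.
- Wendy (knight) says "At least one of us is a knight" - this is TRUE because Quinn and Wendy are knights.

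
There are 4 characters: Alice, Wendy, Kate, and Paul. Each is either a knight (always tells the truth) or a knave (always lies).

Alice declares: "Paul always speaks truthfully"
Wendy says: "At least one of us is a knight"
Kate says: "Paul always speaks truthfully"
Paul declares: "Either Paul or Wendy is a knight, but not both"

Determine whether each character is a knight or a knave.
Alice is a knave.
Wendy is a knave.
Kate is a knave.
Paul is a knave.

Verification:
- Alice (knave) says "Paul always speaks truthfully" - this is FALSE (a lie) because Paul is a knave.
- Wendy (knave) says "At least one of us is a knight" - this is FALSE (a lie) because no one is a knight.
- Kate (knave) says "Paul always speaks truthfully" - this is FALSE (a lie) because Paul is a knave.
- Paul (knave) says "Either Paul or Wendy is a knight, but not both" - this is FALSE (a lie) because Paul is a knave and Wendy is a knave.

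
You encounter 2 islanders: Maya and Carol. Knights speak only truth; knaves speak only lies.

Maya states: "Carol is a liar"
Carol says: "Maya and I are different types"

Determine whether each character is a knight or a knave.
Maya is a knave.
Carol is a knight.

Verification:
- Maya (knave) says "Carol is a liar" - this is FALSE (a lie) because Carol is a knight.
- Carol (knight) says "Maya and I are different types" - this is TRUE because Carol is a knight and Maya is a knave.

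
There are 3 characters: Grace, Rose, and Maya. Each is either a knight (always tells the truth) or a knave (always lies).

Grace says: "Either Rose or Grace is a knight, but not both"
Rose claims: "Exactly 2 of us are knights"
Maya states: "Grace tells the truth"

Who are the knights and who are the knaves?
Grace is a knave.
Rose is a knave.
Maya is a knave.

Verification:
- Grace (knave) says "Either Rose or Grace is a knight, but not both" - this is FALSE (a lie) because Rose is a knave and Grace is a knave.
- Rose (knave) says "Exactly 2 of us are knights" - this is FALSE (a lie) because there are 0 knights.
- Maya (knave) says "Grace tells the truth" - this is FALSE (a lie) because Grace is a knave.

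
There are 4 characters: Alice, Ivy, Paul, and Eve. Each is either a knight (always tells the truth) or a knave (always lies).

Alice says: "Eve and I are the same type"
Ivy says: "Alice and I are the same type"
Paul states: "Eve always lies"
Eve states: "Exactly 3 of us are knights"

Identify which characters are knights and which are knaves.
Alice is a knight.
Ivy is a knight.
Paul is a knave.
Eve is a knight.

Verification:
- Alice (knight) says "Eve and I are the same type" - this is TRUE because Alice is a knight and Eve is a knight.
- Ivy (knight) says "Alice and I are the same type" - this is TRUE because Ivy is a knight and Alice is a knight.
- Paul (knave) says "Eve always lies" - this is FALSE (a lie) because Eve is a knight.
- Eve (knight) says "Exactly 3 of us are knights" - this is TRUE because there are 3 knights.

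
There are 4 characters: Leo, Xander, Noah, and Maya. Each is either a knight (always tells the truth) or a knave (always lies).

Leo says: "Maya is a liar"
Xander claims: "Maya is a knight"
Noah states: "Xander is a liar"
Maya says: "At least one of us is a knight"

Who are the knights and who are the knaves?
Leo is a knave.
Xander is a knight.
Noah is a knave.
Maya is a knight.

Verification:
- Leo (knave) says "Maya is a liar" - this is FALSE (a lie) because Maya is a knight.
- Xander (knight) says "Maya is a knight" - this is TRUE because Maya is a knight.
- Noah (knave) says "Xander is a liar" - this is FALSE (a lie) because Xander is a knight.
- Maya (knight) says "At least one of us is a knight" - this is TRUE because Xander and Maya are knights.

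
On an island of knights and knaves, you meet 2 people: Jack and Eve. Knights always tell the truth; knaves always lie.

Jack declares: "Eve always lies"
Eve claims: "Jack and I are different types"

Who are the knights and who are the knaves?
Jack is a knave.
Eve is a knight.

Verification:
- Jack (knave) says "Eve always lies" - this is FALSE (a lie) because Eve is a knight.
- Eve (knight) says "Jack and I are different types" - this is TRUE because Eve is a knight and Jack is a knave.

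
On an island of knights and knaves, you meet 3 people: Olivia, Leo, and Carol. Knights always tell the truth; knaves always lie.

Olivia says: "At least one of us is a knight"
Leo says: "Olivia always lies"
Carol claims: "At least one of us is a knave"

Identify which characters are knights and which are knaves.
Olivia is a knight.
Leo is a knave.
Carol is a knight.

Verification:
- Olivia (knight) says "At least one of us is a knight" - this is TRUE because Olivia and Carol are knights.
- Leo (knave) says "Olivia always lies" - this is FALSE (a lie) because Olivia is a knight.
- Carol (knight) says "At least one of us is a knave" - this is TRUE because Leo is a knave.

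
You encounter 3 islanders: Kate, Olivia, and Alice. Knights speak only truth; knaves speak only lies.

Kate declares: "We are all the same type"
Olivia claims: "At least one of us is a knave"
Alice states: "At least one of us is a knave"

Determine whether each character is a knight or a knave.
Kate is a knave.
Olivia is a knight.
Alice is a knight.

Verification:
- Kate (knave) says "We are all the same type" - this is FALSE (a lie) because Olivia and Alice are knights and Kate is a knave.
- Olivia (knight) says "At least one of us is a knave" - this is TRUE because Kate is a knave.
- Alice (knight) says "At least one of us is a knave" - this is TRUE because Kate is a knave.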